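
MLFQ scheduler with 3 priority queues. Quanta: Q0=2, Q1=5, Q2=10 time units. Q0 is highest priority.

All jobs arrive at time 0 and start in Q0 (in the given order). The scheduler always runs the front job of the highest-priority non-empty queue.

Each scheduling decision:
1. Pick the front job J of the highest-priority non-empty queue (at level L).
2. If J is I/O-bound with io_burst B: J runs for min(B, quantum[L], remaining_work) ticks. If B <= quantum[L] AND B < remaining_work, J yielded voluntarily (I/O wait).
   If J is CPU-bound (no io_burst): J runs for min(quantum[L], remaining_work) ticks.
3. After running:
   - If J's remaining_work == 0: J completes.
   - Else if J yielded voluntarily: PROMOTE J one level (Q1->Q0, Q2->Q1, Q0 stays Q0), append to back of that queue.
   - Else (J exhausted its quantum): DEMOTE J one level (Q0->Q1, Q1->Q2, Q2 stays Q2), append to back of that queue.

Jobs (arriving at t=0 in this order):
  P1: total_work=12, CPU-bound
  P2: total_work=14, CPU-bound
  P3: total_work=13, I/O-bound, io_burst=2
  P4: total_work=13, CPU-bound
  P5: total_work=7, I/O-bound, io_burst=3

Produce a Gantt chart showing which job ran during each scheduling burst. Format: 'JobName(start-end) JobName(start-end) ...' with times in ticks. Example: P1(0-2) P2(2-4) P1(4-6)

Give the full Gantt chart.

Answer: P1(0-2) P2(2-4) P3(4-6) P4(6-8) P5(8-10) P3(10-12) P3(12-14) P3(14-16) P3(16-18) P3(18-20) P3(20-21) P1(21-26) P2(26-31) P4(31-36) P5(36-39) P5(39-41) P1(41-46) P2(46-53) P4(53-59)

Derivation:
t=0-2: P1@Q0 runs 2, rem=10, quantum used, demote→Q1. Q0=[P2,P3,P4,P5] Q1=[P1] Q2=[]
t=2-4: P2@Q0 runs 2, rem=12, quantum used, demote→Q1. Q0=[P3,P4,P5] Q1=[P1,P2] Q2=[]
t=4-6: P3@Q0 runs 2, rem=11, I/O yield, promote→Q0. Q0=[P4,P5,P3] Q1=[P1,P2] Q2=[]
t=6-8: P4@Q0 runs 2, rem=11, quantum used, demote→Q1. Q0=[P5,P3] Q1=[P1,P2,P4] Q2=[]
t=8-10: P5@Q0 runs 2, rem=5, quantum used, demote→Q1. Q0=[P3] Q1=[P1,P2,P4,P5] Q2=[]
t=10-12: P3@Q0 runs 2, rem=9, I/O yield, promote→Q0. Q0=[P3] Q1=[P1,P2,P4,P5] Q2=[]
t=12-14: P3@Q0 runs 2, rem=7, I/O yield, promote→Q0. Q0=[P3] Q1=[P1,P2,P4,P5] Q2=[]
t=14-16: P3@Q0 runs 2, rem=5, I/O yield, promote→Q0. Q0=[P3] Q1=[P1,P2,P4,P5] Q2=[]
t=16-18: P3@Q0 runs 2, rem=3, I/O yield, promote→Q0. Q0=[P3] Q1=[P1,P2,P4,P5] Q2=[]
t=18-20: P3@Q0 runs 2, rem=1, I/O yield, promote→Q0. Q0=[P3] Q1=[P1,P2,P4,P5] Q2=[]
t=20-21: P3@Q0 runs 1, rem=0, completes. Q0=[] Q1=[P1,P2,P4,P5] Q2=[]
t=21-26: P1@Q1 runs 5, rem=5, quantum used, demote→Q2. Q0=[] Q1=[P2,P4,P5] Q2=[P1]
t=26-31: P2@Q1 runs 5, rem=7, quantum used, demote→Q2. Q0=[] Q1=[P4,P5] Q2=[P1,P2]
t=31-36: P4@Q1 runs 5, rem=6, quantum used, demote→Q2. Q0=[] Q1=[P5] Q2=[P1,P2,P4]
t=36-39: P5@Q1 runs 3, rem=2, I/O yield, promote→Q0. Q0=[P5] Q1=[] Q2=[P1,P2,P4]
t=39-41: P5@Q0 runs 2, rem=0, completes. Q0=[] Q1=[] Q2=[P1,P2,P4]
t=41-46: P1@Q2 runs 5, rem=0, completes. Q0=[] Q1=[] Q2=[P2,P4]
t=46-53: P2@Q2 runs 7, rem=0, completes. Q0=[] Q1=[] Q2=[P4]
t=53-59: P4@Q2 runs 6, rem=0, completes. Q0=[] Q1=[] Q2=[]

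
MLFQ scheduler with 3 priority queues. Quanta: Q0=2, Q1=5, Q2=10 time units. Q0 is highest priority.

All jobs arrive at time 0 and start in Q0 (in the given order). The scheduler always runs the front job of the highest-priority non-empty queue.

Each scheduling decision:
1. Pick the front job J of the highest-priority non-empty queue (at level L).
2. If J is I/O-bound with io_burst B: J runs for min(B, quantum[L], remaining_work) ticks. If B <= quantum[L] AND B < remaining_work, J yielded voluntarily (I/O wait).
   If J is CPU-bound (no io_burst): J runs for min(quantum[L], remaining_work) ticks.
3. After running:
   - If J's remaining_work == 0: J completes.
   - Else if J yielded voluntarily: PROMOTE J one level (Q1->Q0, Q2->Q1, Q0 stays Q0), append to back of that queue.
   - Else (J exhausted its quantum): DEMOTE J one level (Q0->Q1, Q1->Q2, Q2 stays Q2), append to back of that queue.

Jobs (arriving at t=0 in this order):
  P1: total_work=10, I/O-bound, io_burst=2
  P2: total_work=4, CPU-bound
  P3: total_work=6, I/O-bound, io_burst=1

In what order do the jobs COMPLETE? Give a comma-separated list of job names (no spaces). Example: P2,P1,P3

Answer: P1,P3,P2

Derivation:
t=0-2: P1@Q0 runs 2, rem=8, I/O yield, promote→Q0. Q0=[P2,P3,P1] Q1=[] Q2=[]
t=2-4: P2@Q0 runs 2, rem=2, quantum used, demote→Q1. Q0=[P3,P1] Q1=[P2] Q2=[]
t=4-5: P3@Q0 runs 1, rem=5, I/O yield, promote→Q0. Q0=[P1,P3] Q1=[P2] Q2=[]
t=5-7: P1@Q0 runs 2, rem=6, I/O yield, promote→Q0. Q0=[P3,P1] Q1=[P2] Q2=[]
t=7-8: P3@Q0 runs 1, rem=4, I/O yield, promote→Q0. Q0=[P1,P3] Q1=[P2] Q2=[]
t=8-10: P1@Q0 runs 2, rem=4, I/O yield, promote→Q0. Q0=[P3,P1] Q1=[P2] Q2=[]
t=10-11: P3@Q0 runs 1, rem=3, I/O yield, promote→Q0. Q0=[P1,P3] Q1=[P2] Q2=[]
t=11-13: P1@Q0 runs 2, rem=2, I/O yield, promote→Q0. Q0=[P3,P1] Q1=[P2] Q2=[]
t=13-14: P3@Q0 runs 1, rem=2, I/O yield, promote→Q0. Q0=[P1,P3] Q1=[P2] Q2=[]
t=14-16: P1@Q0 runs 2, rem=0, completes. Q0=[P3] Q1=[P2] Q2=[]
t=16-17: P3@Q0 runs 1, rem=1, I/O yield, promote→Q0. Q0=[P3] Q1=[P2] Q2=[]
t=17-18: P3@Q0 runs 1, rem=0, completes. Q0=[] Q1=[P2] Q2=[]
t=18-20: P2@Q1 runs 2, rem=0, completes. Q0=[] Q1=[] Q2=[]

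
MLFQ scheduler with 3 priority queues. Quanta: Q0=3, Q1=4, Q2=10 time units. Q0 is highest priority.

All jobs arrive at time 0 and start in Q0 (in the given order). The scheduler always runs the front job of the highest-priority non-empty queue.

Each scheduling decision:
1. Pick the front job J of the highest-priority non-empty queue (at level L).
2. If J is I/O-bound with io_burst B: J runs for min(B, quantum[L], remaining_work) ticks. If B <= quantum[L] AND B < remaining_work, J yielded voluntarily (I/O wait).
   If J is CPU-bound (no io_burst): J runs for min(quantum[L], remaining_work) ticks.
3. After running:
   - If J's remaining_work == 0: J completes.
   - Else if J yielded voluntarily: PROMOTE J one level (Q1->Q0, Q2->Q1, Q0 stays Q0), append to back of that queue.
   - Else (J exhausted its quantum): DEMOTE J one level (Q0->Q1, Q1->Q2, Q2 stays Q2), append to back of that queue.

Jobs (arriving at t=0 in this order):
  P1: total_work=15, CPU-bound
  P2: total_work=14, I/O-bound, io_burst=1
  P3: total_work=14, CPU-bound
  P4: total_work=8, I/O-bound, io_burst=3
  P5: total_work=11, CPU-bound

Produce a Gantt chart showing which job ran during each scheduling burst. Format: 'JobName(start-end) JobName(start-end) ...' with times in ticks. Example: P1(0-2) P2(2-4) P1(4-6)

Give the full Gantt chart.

t=0-3: P1@Q0 runs 3, rem=12, quantum used, demote→Q1. Q0=[P2,P3,P4,P5] Q1=[P1] Q2=[]
t=3-4: P2@Q0 runs 1, rem=13, I/O yield, promote→Q0. Q0=[P3,P4,P5,P2] Q1=[P1] Q2=[]
t=4-7: P3@Q0 runs 3, rem=11, quantum used, demote→Q1. Q0=[P4,P5,P2] Q1=[P1,P3] Q2=[]
t=7-10: P4@Q0 runs 3, rem=5, I/O yield, promote→Q0. Q0=[P5,P2,P4] Q1=[P1,P3] Q2=[]
t=10-13: P5@Q0 runs 3, rem=8, quantum used, demote→Q1. Q0=[P2,P4] Q1=[P1,P3,P5] Q2=[]
t=13-14: P2@Q0 runs 1, rem=12, I/O yield, promote→Q0. Q0=[P4,P2] Q1=[P1,P3,P5] Q2=[]
t=14-17: P4@Q0 runs 3, rem=2, I/O yield, promote→Q0. Q0=[P2,P4] Q1=[P1,P3,P5] Q2=[]
t=17-18: P2@Q0 runs 1, rem=11, I/O yield, promote→Q0. Q0=[P4,P2] Q1=[P1,P3,P5] Q2=[]
t=18-20: P4@Q0 runs 2, rem=0, completes. Q0=[P2] Q1=[P1,P3,P5] Q2=[]
t=20-21: P2@Q0 runs 1, rem=10, I/O yield, promote→Q0. Q0=[P2] Q1=[P1,P3,P5] Q2=[]
t=21-22: P2@Q0 runs 1, rem=9, I/O yield, promote→Q0. Q0=[P2] Q1=[P1,P3,P5] Q2=[]
t=22-23: P2@Q0 runs 1, rem=8, I/O yield, promote→Q0. Q0=[P2] Q1=[P1,P3,P5] Q2=[]
t=23-24: P2@Q0 runs 1, rem=7, I/O yield, promote→Q0. Q0=[P2] Q1=[P1,P3,P5] Q2=[]
t=24-25: P2@Q0 runs 1, rem=6, I/O yield, promote→Q0. Q0=[P2] Q1=[P1,P3,P5] Q2=[]
t=25-26: P2@Q0 runs 1, rem=5, I/O yield, promote→Q0. Q0=[P2] Q1=[P1,P3,P5] Q2=[]
t=26-27: P2@Q0 runs 1, rem=4, I/O yield, promote→Q0. Q0=[P2] Q1=[P1,P3,P5] Q2=[]
t=27-28: P2@Q0 runs 1, rem=3, I/O yield, promote→Q0. Q0=[P2] Q1=[P1,P3,P5] Q2=[]
t=28-29: P2@Q0 runs 1, rem=2, I/O yield, promote→Q0. Q0=[P2] Q1=[P1,P3,P5] Q2=[]
t=29-30: P2@Q0 runs 1, rem=1, I/O yield, promote→Q0. Q0=[P2] Q1=[P1,P3,P5] Q2=[]
t=30-31: P2@Q0 runs 1, rem=0, completes. Q0=[] Q1=[P1,P3,P5] Q2=[]
t=31-35: P1@Q1 runs 4, rem=8, quantum used, demote→Q2. Q0=[] Q1=[P3,P5] Q2=[P1]
t=35-39: P3@Q1 runs 4, rem=7, quantum used, demote→Q2. Q0=[] Q1=[P5] Q2=[P1,P3]
t=39-43: P5@Q1 runs 4, rem=4, quantum used, demote→Q2. Q0=[] Q1=[] Q2=[P1,P3,P5]
t=43-51: P1@Q2 runs 8, rem=0, completes. Q0=[] Q1=[] Q2=[P3,P5]
t=51-58: P3@Q2 runs 7, rem=0, completes. Q0=[] Q1=[] Q2=[P5]
t=58-62: P5@Q2 runs 4, rem=0, completes. Q0=[] Q1=[] Q2=[]

Answer: P1(0-3) P2(3-4) P3(4-7) P4(7-10) P5(10-13) P2(13-14) P4(14-17) P2(17-18) P4(18-20) P2(20-21) P2(21-22) P2(22-23) P2(23-24) P2(24-25) P2(25-26) P2(26-27) P2(27-28) P2(28-29) P2(29-30) P2(30-31) P1(31-35) P3(35-39) P5(39-43) P1(43-51) P3(51-58) P5(58-62)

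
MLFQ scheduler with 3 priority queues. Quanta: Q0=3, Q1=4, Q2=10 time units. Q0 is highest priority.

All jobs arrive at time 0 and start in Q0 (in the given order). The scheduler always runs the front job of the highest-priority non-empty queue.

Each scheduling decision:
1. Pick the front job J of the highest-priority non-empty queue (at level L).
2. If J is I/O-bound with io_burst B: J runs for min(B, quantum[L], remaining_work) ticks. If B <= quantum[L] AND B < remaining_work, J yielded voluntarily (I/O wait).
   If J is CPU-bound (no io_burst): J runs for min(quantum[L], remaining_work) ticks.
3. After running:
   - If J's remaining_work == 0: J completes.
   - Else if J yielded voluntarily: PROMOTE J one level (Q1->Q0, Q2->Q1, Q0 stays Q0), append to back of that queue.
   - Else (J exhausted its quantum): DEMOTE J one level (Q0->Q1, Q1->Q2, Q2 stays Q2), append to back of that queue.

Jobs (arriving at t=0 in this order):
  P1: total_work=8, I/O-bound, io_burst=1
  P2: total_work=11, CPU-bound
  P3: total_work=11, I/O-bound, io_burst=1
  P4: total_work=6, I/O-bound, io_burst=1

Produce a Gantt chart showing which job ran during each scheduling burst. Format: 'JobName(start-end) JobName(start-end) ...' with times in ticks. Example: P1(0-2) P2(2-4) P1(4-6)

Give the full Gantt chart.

t=0-1: P1@Q0 runs 1, rem=7, I/O yield, promote→Q0. Q0=[P2,P3,P4,P1] Q1=[] Q2=[]
t=1-4: P2@Q0 runs 3, rem=8, quantum used, demote→Q1. Q0=[P3,P4,P1] Q1=[P2] Q2=[]
t=4-5: P3@Q0 runs 1, rem=10, I/O yield, promote→Q0. Q0=[P4,P1,P3] Q1=[P2] Q2=[]
t=5-6: P4@Q0 runs 1, rem=5, I/O yield, promote→Q0. Q0=[P1,P3,P4] Q1=[P2] Q2=[]
t=6-7: P1@Q0 runs 1, rem=6, I/O yield, promote→Q0. Q0=[P3,P4,P1] Q1=[P2] Q2=[]
t=7-8: P3@Q0 runs 1, rem=9, I/O yield, promote→Q0. Q0=[P4,P1,P3] Q1=[P2] Q2=[]
t=8-9: P4@Q0 runs 1, rem=4, I/O yield, promote→Q0. Q0=[P1,P3,P4] Q1=[P2] Q2=[]
t=9-10: P1@Q0 runs 1, rem=5, I/O yield, promote→Q0. Q0=[P3,P4,P1] Q1=[P2] Q2=[]
t=10-11: P3@Q0 runs 1, rem=8, I/O yield, promote→Q0. Q0=[P4,P1,P3] Q1=[P2] Q2=[]
t=11-12: P4@Q0 runs 1, rem=3, I/O yield, promote→Q0. Q0=[P1,P3,P4] Q1=[P2] Q2=[]
t=12-13: P1@Q0 runs 1, rem=4, I/O yield, promote→Q0. Q0=[P3,P4,P1] Q1=[P2] Q2=[]
t=13-14: P3@Q0 runs 1, rem=7, I/O yield, promote→Q0. Q0=[P4,P1,P3] Q1=[P2] Q2=[]
t=14-15: P4@Q0 runs 1, rem=2, I/O yield, promote→Q0. Q0=[P1,P3,P4] Q1=[P2] Q2=[]
t=15-16: P1@Q0 runs 1, rem=3, I/O yield, promote→Q0. Q0=[P3,P4,P1] Q1=[P2] Q2=[]
t=16-17: P3@Q0 runs 1, rem=6, I/O yield, promote→Q0. Q0=[P4,P1,P3] Q1=[P2] Q2=[]
t=17-18: P4@Q0 runs 1, rem=1, I/O yield, promote→Q0. Q0=[P1,P3,P4] Q1=[P2] Q2=[]
t=18-19: P1@Q0 runs 1, rem=2, I/O yield, promote→Q0. Q0=[P3,P4,P1] Q1=[P2] Q2=[]
t=19-20: P3@Q0 runs 1, rem=5, I/O yield, promote→Q0. Q0=[P4,P1,P3] Q1=[P2] Q2=[]
t=20-21: P4@Q0 runs 1, rem=0, completes. Q0=[P1,P3] Q1=[P2] Q2=[]
t=21-22: P1@Q0 runs 1, rem=1, I/O yield, promote→Q0. Q0=[P3,P1] Q1=[P2] Q2=[]
t=22-23: P3@Q0 runs 1, rem=4, I/O yield, promote→Q0. Q0=[P1,P3] Q1=[P2] Q2=[]
t=23-24: P1@Q0 runs 1, rem=0, completes. Q0=[P3] Q1=[P2] Q2=[]
t=24-25: P3@Q0 runs 1, rem=3, I/O yield, promote→Q0. Q0=[P3] Q1=[P2] Q2=[]
t=25-26: P3@Q0 runs 1, rem=2, I/O yield, promote→Q0. Q0=[P3] Q1=[P2] Q2=[]
t=26-27: P3@Q0 runs 1, rem=1, I/O yield, promote→Q0. Q0=[P3] Q1=[P2] Q2=[]
t=27-28: P3@Q0 runs 1, rem=0, completes. Q0=[] Q1=[P2] Q2=[]
t=28-32: P2@Q1 runs 4, rem=4, quantum used, demote→Q2. Q0=[] Q1=[] Q2=[P2]
t=32-36: P2@Q2 runs 4, rem=0, completes. Q0=[] Q1=[] Q2=[]

Answer: P1(0-1) P2(1-4) P3(4-5) P4(5-6) P1(6-7) P3(7-8) P4(8-9) P1(9-10) P3(10-11) P4(11-12) P1(12-13) P3(13-14) P4(14-15) P1(15-16) P3(16-17) P4(17-18) P1(18-19) P3(19-20) P4(20-21) P1(21-22) P3(22-23) P1(23-24) P3(24-25) P3(25-26) P3(26-27) P3(27-28) P2(28-32) P2(32-36)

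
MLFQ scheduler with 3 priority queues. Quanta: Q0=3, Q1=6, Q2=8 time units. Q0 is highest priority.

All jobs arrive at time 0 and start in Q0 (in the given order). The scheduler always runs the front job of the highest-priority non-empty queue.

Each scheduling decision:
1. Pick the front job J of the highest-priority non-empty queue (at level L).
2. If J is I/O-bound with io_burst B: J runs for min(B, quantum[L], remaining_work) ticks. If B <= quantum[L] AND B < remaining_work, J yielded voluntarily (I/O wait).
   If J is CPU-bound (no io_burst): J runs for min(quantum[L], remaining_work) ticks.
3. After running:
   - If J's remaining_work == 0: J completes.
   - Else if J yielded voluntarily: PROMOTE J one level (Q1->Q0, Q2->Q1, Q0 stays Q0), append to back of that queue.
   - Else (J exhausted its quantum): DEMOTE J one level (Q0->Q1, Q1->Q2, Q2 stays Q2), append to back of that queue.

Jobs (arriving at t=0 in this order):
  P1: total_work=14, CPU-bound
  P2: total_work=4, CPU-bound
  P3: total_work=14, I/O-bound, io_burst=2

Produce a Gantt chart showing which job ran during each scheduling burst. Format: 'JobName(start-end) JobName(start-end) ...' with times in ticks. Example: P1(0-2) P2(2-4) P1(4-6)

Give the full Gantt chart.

Answer: P1(0-3) P2(3-6) P3(6-8) P3(8-10) P3(10-12) P3(12-14) P3(14-16) P3(16-18) P3(18-20) P1(20-26) P2(26-27) P1(27-32)

Derivation:
t=0-3: P1@Q0 runs 3, rem=11, quantum used, demote→Q1. Q0=[P2,P3] Q1=[P1] Q2=[]
t=3-6: P2@Q0 runs 3, rem=1, quantum used, demote→Q1. Q0=[P3] Q1=[P1,P2] Q2=[]
t=6-8: P3@Q0 runs 2, rem=12, I/O yield, promote→Q0. Q0=[P3] Q1=[P1,P2] Q2=[]
t=8-10: P3@Q0 runs 2, rem=10, I/O yield, promote→Q0. Q0=[P3] Q1=[P1,P2] Q2=[]
t=10-12: P3@Q0 runs 2, rem=8, I/O yield, promote→Q0. Q0=[P3] Q1=[P1,P2] Q2=[]
t=12-14: P3@Q0 runs 2, rem=6, I/O yield, promote→Q0. Q0=[P3] Q1=[P1,P2] Q2=[]
t=14-16: P3@Q0 runs 2, rem=4, I/O yield, promote→Q0. Q0=[P3] Q1=[P1,P2] Q2=[]
t=16-18: P3@Q0 runs 2, rem=2, I/O yield, promote→Q0. Q0=[P3] Q1=[P1,P2] Q2=[]
t=18-20: P3@Q0 runs 2, rem=0, completes. Q0=[] Q1=[P1,P2] Q2=[]
t=20-26: P1@Q1 runs 6, rem=5, quantum used, demote→Q2. Q0=[] Q1=[P2] Q2=[P1]
t=26-27: P2@Q1 runs 1, rem=0, completes. Q0=[] Q1=[] Q2=[P1]
t=27-32: P1@Q2 runs 5, rem=0, completes. Q0=[] Q1=[] Q2=[]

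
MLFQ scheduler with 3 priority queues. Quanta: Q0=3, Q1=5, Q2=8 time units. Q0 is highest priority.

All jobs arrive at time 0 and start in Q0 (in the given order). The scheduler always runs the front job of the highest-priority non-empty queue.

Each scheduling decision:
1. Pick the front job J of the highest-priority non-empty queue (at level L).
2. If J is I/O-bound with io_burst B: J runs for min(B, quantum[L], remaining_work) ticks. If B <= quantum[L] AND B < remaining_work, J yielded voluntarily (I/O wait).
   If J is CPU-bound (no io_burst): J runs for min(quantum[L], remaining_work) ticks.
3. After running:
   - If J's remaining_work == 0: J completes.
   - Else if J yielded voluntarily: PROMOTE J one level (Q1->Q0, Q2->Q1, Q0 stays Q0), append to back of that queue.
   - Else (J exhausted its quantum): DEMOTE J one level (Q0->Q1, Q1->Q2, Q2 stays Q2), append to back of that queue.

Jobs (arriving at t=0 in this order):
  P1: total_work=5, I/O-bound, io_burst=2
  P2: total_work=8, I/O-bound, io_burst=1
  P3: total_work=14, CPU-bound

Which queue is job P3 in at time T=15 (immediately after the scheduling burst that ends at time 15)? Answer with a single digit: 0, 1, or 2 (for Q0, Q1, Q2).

t=0-2: P1@Q0 runs 2, rem=3, I/O yield, promote→Q0. Q0=[P2,P3,P1] Q1=[] Q2=[]
t=2-3: P2@Q0 runs 1, rem=7, I/O yield, promote→Q0. Q0=[P3,P1,P2] Q1=[] Q2=[]
t=3-6: P3@Q0 runs 3, rem=11, quantum used, demote→Q1. Q0=[P1,P2] Q1=[P3] Q2=[]
t=6-8: P1@Q0 runs 2, rem=1, I/O yield, promote→Q0. Q0=[P2,P1] Q1=[P3] Q2=[]
t=8-9: P2@Q0 runs 1, rem=6, I/O yield, promote→Q0. Q0=[P1,P2] Q1=[P3] Q2=[]
t=9-10: P1@Q0 runs 1, rem=0, completes. Q0=[P2] Q1=[P3] Q2=[]
t=10-11: P2@Q0 runs 1, rem=5, I/O yield, promote→Q0. Q0=[P2] Q1=[P3] Q2=[]
t=11-12: P2@Q0 runs 1, rem=4, I/O yield, promote→Q0. Q0=[P2] Q1=[P3] Q2=[]
t=12-13: P2@Q0 runs 1, rem=3, I/O yield, promote→Q0. Q0=[P2] Q1=[P3] Q2=[]
t=13-14: P2@Q0 runs 1, rem=2, I/O yield, promote→Q0. Q0=[P2] Q1=[P3] Q2=[]
t=14-15: P2@Q0 runs 1, rem=1, I/O yield, promote→Q0. Q0=[P2] Q1=[P3] Q2=[]
t=15-16: P2@Q0 runs 1, rem=0, completes. Q0=[] Q1=[P3] Q2=[]
t=16-21: P3@Q1 runs 5, rem=6, quantum used, demote→Q2. Q0=[] Q1=[] Q2=[P3]
t=21-27: P3@Q2 runs 6, rem=0, completes. Q0=[] Q1=[] Q2=[]

Answer: 1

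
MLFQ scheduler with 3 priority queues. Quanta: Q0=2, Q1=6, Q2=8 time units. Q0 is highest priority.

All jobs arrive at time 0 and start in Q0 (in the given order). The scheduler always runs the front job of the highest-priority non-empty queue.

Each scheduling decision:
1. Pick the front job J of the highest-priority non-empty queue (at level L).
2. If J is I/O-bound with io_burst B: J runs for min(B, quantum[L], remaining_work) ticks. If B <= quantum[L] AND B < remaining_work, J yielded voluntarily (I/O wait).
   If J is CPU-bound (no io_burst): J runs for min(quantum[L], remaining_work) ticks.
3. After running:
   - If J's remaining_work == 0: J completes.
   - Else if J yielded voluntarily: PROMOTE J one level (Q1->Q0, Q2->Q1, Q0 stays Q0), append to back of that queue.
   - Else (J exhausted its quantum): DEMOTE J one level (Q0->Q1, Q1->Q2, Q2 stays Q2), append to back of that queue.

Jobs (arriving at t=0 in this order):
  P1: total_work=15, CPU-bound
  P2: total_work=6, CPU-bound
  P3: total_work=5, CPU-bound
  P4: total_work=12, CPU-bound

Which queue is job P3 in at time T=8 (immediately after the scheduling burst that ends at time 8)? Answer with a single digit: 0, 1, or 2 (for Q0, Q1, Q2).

Answer: 1

Derivation:
t=0-2: P1@Q0 runs 2, rem=13, quantum used, demote→Q1. Q0=[P2,P3,P4] Q1=[P1] Q2=[]
t=2-4: P2@Q0 runs 2, rem=4, quantum used, demote→Q1. Q0=[P3,P4] Q1=[P1,P2] Q2=[]
t=4-6: P3@Q0 runs 2, rem=3, quantum used, demote→Q1. Q0=[P4] Q1=[P1,P2,P3] Q2=[]
t=6-8: P4@Q0 runs 2, rem=10, quantum used, demote→Q1. Q0=[] Q1=[P1,P2,P3,P4] Q2=[]
t=8-14: P1@Q1 runs 6, rem=7, quantum used, demote→Q2. Q0=[] Q1=[P2,P3,P4] Q2=[P1]
t=14-18: P2@Q1 runs 4, rem=0, completes. Q0=[] Q1=[P3,P4] Q2=[P1]
t=18-21: P3@Q1 runs 3, rem=0, completes. Q0=[] Q1=[P4] Q2=[P1]
t=21-27: P4@Q1 runs 6, rem=4, quantum used, demote→Q2. Q0=[] Q1=[] Q2=[P1,P4]
t=27-34: P1@Q2 runs 7, rem=0, completes. Q0=[] Q1=[] Q2=[P4]
t=34-38: P4@Q2 runs 4, rem=0, completes. Q0=[] Q1=[] Q2=[]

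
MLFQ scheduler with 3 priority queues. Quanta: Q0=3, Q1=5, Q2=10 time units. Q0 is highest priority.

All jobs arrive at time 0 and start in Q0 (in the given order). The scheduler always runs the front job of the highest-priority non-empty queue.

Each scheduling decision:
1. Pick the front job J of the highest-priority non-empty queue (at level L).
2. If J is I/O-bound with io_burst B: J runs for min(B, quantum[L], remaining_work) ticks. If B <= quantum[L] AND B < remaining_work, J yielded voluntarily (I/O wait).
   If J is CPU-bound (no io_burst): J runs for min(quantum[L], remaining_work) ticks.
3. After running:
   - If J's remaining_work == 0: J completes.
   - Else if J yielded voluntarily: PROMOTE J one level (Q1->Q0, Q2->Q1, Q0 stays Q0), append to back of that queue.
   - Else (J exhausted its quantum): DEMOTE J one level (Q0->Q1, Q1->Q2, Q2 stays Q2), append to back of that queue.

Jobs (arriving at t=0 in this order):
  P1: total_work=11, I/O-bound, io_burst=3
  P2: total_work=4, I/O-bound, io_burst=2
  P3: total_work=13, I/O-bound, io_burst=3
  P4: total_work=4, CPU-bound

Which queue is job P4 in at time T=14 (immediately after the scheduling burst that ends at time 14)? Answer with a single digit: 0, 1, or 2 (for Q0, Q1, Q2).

Answer: 1

Derivation:
t=0-3: P1@Q0 runs 3, rem=8, I/O yield, promote→Q0. Q0=[P2,P3,P4,P1] Q1=[] Q2=[]
t=3-5: P2@Q0 runs 2, rem=2, I/O yield, promote→Q0. Q0=[P3,P4,P1,P2] Q1=[] Q2=[]
t=5-8: P3@Q0 runs 3, rem=10, I/O yield, promote→Q0. Q0=[P4,P1,P2,P3] Q1=[] Q2=[]
t=8-11: P4@Q0 runs 3, rem=1, quantum used, demote→Q1. Q0=[P1,P2,P3] Q1=[P4] Q2=[]
t=11-14: P1@Q0 runs 3, rem=5, I/O yield, promote→Q0. Q0=[P2,P3,P1] Q1=[P4] Q2=[]
t=14-16: P2@Q0 runs 2, rem=0, completes. Q0=[P3,P1] Q1=[P4] Q2=[]
t=16-19: P3@Q0 runs 3, rem=7, I/O yield, promote→Q0. Q0=[P1,P3] Q1=[P4] Q2=[]
t=19-22: P1@Q0 runs 3, rem=2, I/O yield, promote→Q0. Q0=[P3,P1] Q1=[P4] Q2=[]
t=22-25: P3@Q0 runs 3, rem=4, I/O yield, promote→Q0. Q0=[P1,P3] Q1=[P4] Q2=[]
t=25-27: P1@Q0 runs 2, rem=0, completes. Q0=[P3] Q1=[P4] Q2=[]
t=27-30: P3@Q0 runs 3, rem=1, I/O yield, promote→Q0. Q0=[P3] Q1=[P4] Q2=[]
t=30-31: P3@Q0 runs 1, rem=0, completes. Q0=[] Q1=[P4] Q2=[]
t=31-32: P4@Q1 runs 1, rem=0, completes. Q0=[] Q1=[] Q2=[]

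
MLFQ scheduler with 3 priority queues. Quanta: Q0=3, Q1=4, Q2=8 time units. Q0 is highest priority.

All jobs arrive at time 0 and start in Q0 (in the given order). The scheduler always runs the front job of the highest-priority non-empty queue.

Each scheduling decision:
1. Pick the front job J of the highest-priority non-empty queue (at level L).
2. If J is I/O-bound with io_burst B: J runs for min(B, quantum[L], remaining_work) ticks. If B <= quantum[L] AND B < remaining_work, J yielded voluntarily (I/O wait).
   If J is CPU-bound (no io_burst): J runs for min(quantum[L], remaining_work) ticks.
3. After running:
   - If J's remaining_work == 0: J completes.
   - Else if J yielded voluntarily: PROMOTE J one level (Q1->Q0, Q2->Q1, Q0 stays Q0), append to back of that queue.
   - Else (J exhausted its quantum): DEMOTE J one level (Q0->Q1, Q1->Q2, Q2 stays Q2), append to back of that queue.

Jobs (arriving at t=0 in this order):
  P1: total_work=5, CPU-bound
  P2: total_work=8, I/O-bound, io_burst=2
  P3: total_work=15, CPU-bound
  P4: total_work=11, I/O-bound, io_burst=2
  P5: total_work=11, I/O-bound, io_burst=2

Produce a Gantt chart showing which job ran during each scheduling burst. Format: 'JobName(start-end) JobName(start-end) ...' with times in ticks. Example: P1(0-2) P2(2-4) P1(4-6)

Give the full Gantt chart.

Answer: P1(0-3) P2(3-5) P3(5-8) P4(8-10) P5(10-12) P2(12-14) P4(14-16) P5(16-18) P2(18-20) P4(20-22) P5(22-24) P2(24-26) P4(26-28) P5(28-30) P4(30-32) P5(32-34) P4(34-35) P5(35-36) P1(36-38) P3(38-42) P3(42-50)

Derivation:
t=0-3: P1@Q0 runs 3, rem=2, quantum used, demote→Q1. Q0=[P2,P3,P4,P5] Q1=[P1] Q2=[]
t=3-5: P2@Q0 runs 2, rem=6, I/O yield, promote→Q0. Q0=[P3,P4,P5,P2] Q1=[P1] Q2=[]
t=5-8: P3@Q0 runs 3, rem=12, quantum used, demote→Q1. Q0=[P4,P5,P2] Q1=[P1,P3] Q2=[]
t=8-10: P4@Q0 runs 2, rem=9, I/O yield, promote→Q0. Q0=[P5,P2,P4] Q1=[P1,P3] Q2=[]
t=10-12: P5@Q0 runs 2, rem=9, I/O yield, promote→Q0. Q0=[P2,P4,P5] Q1=[P1,P3] Q2=[]
t=12-14: P2@Q0 runs 2, rem=4, I/O yield, promote→Q0. Q0=[P4,P5,P2] Q1=[P1,P3] Q2=[]
t=14-16: P4@Q0 runs 2, rem=7, I/O yield, promote→Q0. Q0=[P5,P2,P4] Q1=[P1,P3] Q2=[]
t=16-18: P5@Q0 runs 2, rem=7, I/O yield, promote→Q0. Q0=[P2,P4,P5] Q1=[P1,P3] Q2=[]
t=18-20: P2@Q0 runs 2, rem=2, I/O yield, promote→Q0. Q0=[P4,P5,P2] Q1=[P1,P3] Q2=[]
t=20-22: P4@Q0 runs 2, rem=5, I/O yield, promote→Q0. Q0=[P5,P2,P4] Q1=[P1,P3] Q2=[]
t=22-24: P5@Q0 runs 2, rem=5, I/O yield, promote→Q0. Q0=[P2,P4,P5] Q1=[P1,P3] Q2=[]
t=24-26: P2@Q0 runs 2, rem=0, completes. Q0=[P4,P5] Q1=[P1,P3] Q2=[]
t=26-28: P4@Q0 runs 2, rem=3, I/O yield, promote→Q0. Q0=[P5,P4] Q1=[P1,P3] Q2=[]
t=28-30: P5@Q0 runs 2, rem=3, I/O yield, promote→Q0. Q0=[P4,P5] Q1=[P1,P3] Q2=[]
t=30-32: P4@Q0 runs 2, rem=1, I/O yield, promote→Q0. Q0=[P5,P4] Q1=[P1,P3] Q2=[]
t=32-34: P5@Q0 runs 2, rem=1, I/O yield, promote→Q0. Q0=[P4,P5] Q1=[P1,P3] Q2=[]
t=34-35: P4@Q0 runs 1, rem=0, completes. Q0=[P5] Q1=[P1,P3] Q2=[]
t=35-36: P5@Q0 runs 1, rem=0, completes. Q0=[] Q1=[P1,P3] Q2=[]
t=36-38: P1@Q1 runs 2, rem=0, completes. Q0=[] Q1=[P3] Q2=[]
t=38-42: P3@Q1 runs 4, rem=8, quantum used, demote→Q2. Q0=[] Q1=[] Q2=[P3]
t=42-50: P3@Q2 runs 8, rem=0, completes. Q0=[] Q1=[] Q2=[]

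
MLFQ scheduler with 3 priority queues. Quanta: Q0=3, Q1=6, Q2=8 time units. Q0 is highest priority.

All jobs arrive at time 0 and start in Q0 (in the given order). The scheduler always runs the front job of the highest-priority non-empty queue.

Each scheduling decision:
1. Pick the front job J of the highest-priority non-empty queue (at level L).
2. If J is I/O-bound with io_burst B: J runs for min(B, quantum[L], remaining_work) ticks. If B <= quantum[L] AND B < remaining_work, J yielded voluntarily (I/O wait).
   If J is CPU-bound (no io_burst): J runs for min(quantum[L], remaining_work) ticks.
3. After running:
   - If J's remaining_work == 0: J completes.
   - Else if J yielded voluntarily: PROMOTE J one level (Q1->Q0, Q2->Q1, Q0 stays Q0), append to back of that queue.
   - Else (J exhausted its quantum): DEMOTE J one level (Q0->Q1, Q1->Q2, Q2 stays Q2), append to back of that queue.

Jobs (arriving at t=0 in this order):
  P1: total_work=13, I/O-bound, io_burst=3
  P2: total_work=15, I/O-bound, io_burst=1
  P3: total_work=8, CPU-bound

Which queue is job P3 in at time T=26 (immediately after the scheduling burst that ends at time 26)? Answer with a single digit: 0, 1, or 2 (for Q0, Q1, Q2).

t=0-3: P1@Q0 runs 3, rem=10, I/O yield, promote→Q0. Q0=[P2,P3,P1] Q1=[] Q2=[]
t=3-4: P2@Q0 runs 1, rem=14, I/O yield, promote→Q0. Q0=[P3,P1,P2] Q1=[] Q2=[]
t=4-7: P3@Q0 runs 3, rem=5, quantum used, demote→Q1. Q0=[P1,P2] Q1=[P3] Q2=[]
t=7-10: P1@Q0 runs 3, rem=7, I/O yield, promote→Q0. Q0=[P2,P1] Q1=[P3] Q2=[]
t=10-11: P2@Q0 runs 1, rem=13, I/O yield, promote→Q0. Q0=[P1,P2] Q1=[P3] Q2=[]
t=11-14: P1@Q0 runs 3, rem=4, I/O yield, promote→Q0. Q0=[P2,P1] Q1=[P3] Q2=[]
t=14-15: P2@Q0 runs 1, rem=12, I/O yield, promote→Q0. Q0=[P1,P2] Q1=[P3] Q2=[]
t=15-18: P1@Q0 runs 3, rem=1, I/O yield, promote→Q0. Q0=[P2,P1] Q1=[P3] Q2=[]
t=18-19: P2@Q0 runs 1, rem=11, I/O yield, promote→Q0. Q0=[P1,P2] Q1=[P3] Q2=[]
t=19-20: P1@Q0 runs 1, rem=0, completes. Q0=[P2] Q1=[P3] Q2=[]
t=20-21: P2@Q0 runs 1, rem=10, I/O yield, promote→Q0. Q0=[P2] Q1=[P3] Q2=[]
t=21-22: P2@Q0 runs 1, rem=9, I/O yield, promote→Q0. Q0=[P2] Q1=[P3] Q2=[]
t=22-23: P2@Q0 runs 1, rem=8, I/O yield, promote→Q0. Q0=[P2] Q1=[P3] Q2=[]
t=23-24: P2@Q0 runs 1, rem=7, I/O yield, promote→Q0. Q0=[P2] Q1=[P3] Q2=[]
t=24-25: P2@Q0 runs 1, rem=6, I/O yield, promote→Q0. Q0=[P2] Q1=[P3] Q2=[]
t=25-26: P2@Q0 runs 1, rem=5, I/O yield, promote→Q0. Q0=[P2] Q1=[P3] Q2=[]
t=26-27: P2@Q0 runs 1, rem=4, I/O yield, promote→Q0. Q0=[P2] Q1=[P3] Q2=[]
t=27-28: P2@Q0 runs 1, rem=3, I/O yield, promote→Q0. Q0=[P2] Q1=[P3] Q2=[]
t=28-29: P2@Q0 runs 1, rem=2, I/O yield, promote→Q0. Q0=[P2] Q1=[P3] Q2=[]
t=29-30: P2@Q0 runs 1, rem=1, I/O yield, promote→Q0. Q0=[P2] Q1=[P3] Q2=[]
t=30-31: P2@Q0 runs 1, rem=0, completes. Q0=[] Q1=[P3] Q2=[]
t=31-36: P3@Q1 runs 5, rem=0, completes. Q0=[] Q1=[] Q2=[]

Answer: 1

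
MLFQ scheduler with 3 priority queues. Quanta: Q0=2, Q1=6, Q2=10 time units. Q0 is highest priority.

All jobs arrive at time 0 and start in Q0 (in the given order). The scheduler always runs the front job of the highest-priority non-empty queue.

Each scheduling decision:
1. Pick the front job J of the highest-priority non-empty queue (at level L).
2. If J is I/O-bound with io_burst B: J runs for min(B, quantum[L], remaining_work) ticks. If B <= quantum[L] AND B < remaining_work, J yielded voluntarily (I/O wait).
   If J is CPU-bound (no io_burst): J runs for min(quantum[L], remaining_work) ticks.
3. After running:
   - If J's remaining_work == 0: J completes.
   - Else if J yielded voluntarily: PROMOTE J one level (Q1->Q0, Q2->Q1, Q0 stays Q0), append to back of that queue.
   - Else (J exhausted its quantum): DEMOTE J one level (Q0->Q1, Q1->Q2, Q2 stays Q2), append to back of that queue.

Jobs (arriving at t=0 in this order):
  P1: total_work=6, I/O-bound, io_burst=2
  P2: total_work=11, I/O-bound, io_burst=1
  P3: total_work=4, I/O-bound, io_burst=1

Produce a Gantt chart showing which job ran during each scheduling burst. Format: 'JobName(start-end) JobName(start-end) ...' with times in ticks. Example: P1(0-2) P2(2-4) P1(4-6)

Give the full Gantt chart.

Answer: P1(0-2) P2(2-3) P3(3-4) P1(4-6) P2(6-7) P3(7-8) P1(8-10) P2(10-11) P3(11-12) P2(12-13) P3(13-14) P2(14-15) P2(15-16) P2(16-17) P2(17-18) P2(18-19) P2(19-20) P2(20-21)

Derivation:
t=0-2: P1@Q0 runs 2, rem=4, I/O yield, promote→Q0. Q0=[P2,P3,P1] Q1=[] Q2=[]
t=2-3: P2@Q0 runs 1, rem=10, I/O yield, promote→Q0. Q0=[P3,P1,P2] Q1=[] Q2=[]
t=3-4: P3@Q0 runs 1, rem=3, I/O yield, promote→Q0. Q0=[P1,P2,P3] Q1=[] Q2=[]
t=4-6: P1@Q0 runs 2, rem=2, I/O yield, promote→Q0. Q0=[P2,P3,P1] Q1=[] Q2=[]
t=6-7: P2@Q0 runs 1, rem=9, I/O yield, promote→Q0. Q0=[P3,P1,P2] Q1=[] Q2=[]
t=7-8: P3@Q0 runs 1, rem=2, I/O yield, promote→Q0. Q0=[P1,P2,P3] Q1=[] Q2=[]
t=8-10: P1@Q0 runs 2, rem=0, completes. Q0=[P2,P3] Q1=[] Q2=[]
t=10-11: P2@Q0 runs 1, rem=8, I/O yield, promote→Q0. Q0=[P3,P2] Q1=[] Q2=[]
t=11-12: P3@Q0 runs 1, rem=1, I/O yield, promote→Q0. Q0=[P2,P3] Q1=[] Q2=[]
t=12-13: P2@Q0 runs 1, rem=7, I/O yield, promote→Q0. Q0=[P3,P2] Q1=[] Q2=[]
t=13-14: P3@Q0 runs 1, rem=0, completes. Q0=[P2] Q1=[] Q2=[]
t=14-15: P2@Q0 runs 1, rem=6, I/O yield, promote→Q0. Q0=[P2] Q1=[] Q2=[]
t=15-16: P2@Q0 runs 1, rem=5, I/O yield, promote→Q0. Q0=[P2] Q1=[] Q2=[]
t=16-17: P2@Q0 runs 1, rem=4, I/O yield, promote→Q0. Q0=[P2] Q1=[] Q2=[]
t=17-18: P2@Q0 runs 1, rem=3, I/O yield, promote→Q0. Q0=[P2] Q1=[] Q2=[]
t=18-19: P2@Q0 runs 1, rem=2, I/O yield, promote→Q0. Q0=[P2] Q1=[] Q2=[]
t=19-20: P2@Q0 runs 1, rem=1, I/O yield, promote→Q0. Q0=[P2] Q1=[] Q2=[]
t=20-21: P2@Q0 runs 1, rem=0, completes. Q0=[] Q1=[] Q2=[]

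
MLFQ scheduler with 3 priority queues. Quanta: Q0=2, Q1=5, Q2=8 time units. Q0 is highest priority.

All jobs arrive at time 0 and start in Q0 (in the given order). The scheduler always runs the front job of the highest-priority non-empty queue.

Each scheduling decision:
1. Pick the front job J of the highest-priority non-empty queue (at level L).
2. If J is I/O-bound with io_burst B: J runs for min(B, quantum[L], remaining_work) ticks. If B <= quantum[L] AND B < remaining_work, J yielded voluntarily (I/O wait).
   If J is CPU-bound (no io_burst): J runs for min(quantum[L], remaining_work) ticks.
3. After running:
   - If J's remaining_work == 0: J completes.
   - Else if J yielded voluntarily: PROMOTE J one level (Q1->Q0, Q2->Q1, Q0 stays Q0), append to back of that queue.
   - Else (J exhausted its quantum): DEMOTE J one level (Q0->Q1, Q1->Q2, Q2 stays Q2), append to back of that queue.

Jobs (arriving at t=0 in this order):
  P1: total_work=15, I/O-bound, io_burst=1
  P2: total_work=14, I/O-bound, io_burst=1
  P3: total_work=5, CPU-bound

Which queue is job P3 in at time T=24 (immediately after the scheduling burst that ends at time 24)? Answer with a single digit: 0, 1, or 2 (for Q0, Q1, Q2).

t=0-1: P1@Q0 runs 1, rem=14, I/O yield, promote→Q0. Q0=[P2,P3,P1] Q1=[] Q2=[]
t=1-2: P2@Q0 runs 1, rem=13, I/O yield, promote→Q0. Q0=[P3,P1,P2] Q1=[] Q2=[]
t=2-4: P3@Q0 runs 2, rem=3, quantum used, demote→Q1. Q0=[P1,P2] Q1=[P3] Q2=[]
t=4-5: P1@Q0 runs 1, rem=13, I/O yield, promote→Q0. Q0=[P2,P1] Q1=[P3] Q2=[]
t=5-6: P2@Q0 runs 1, rem=12, I/O yield, promote→Q0. Q0=[P1,P2] Q1=[P3] Q2=[]
t=6-7: P1@Q0 runs 1, rem=12, I/O yield, promote→Q0. Q0=[P2,P1] Q1=[P3] Q2=[]
t=7-8: P2@Q0 runs 1, rem=11, I/O yield, promote→Q0. Q0=[P1,P2] Q1=[P3] Q2=[]
t=8-9: P1@Q0 runs 1, rem=11, I/O yield, promote→Q0. Q0=[P2,P1] Q1=[P3] Q2=[]
t=9-10: P2@Q0 runs 1, rem=10, I/O yield, promote→Q0. Q0=[P1,P2] Q1=[P3] Q2=[]
t=10-11: P1@Q0 runs 1, rem=10, I/O yield, promote→Q0. Q0=[P2,P1] Q1=[P3] Q2=[]
t=11-12: P2@Q0 runs 1, rem=9, I/O yield, promote→Q0. Q0=[P1,P2] Q1=[P3] Q2=[]
t=12-13: P1@Q0 runs 1, rem=9, I/O yield, promote→Q0. Q0=[P2,P1] Q1=[P3] Q2=[]
t=13-14: P2@Q0 runs 1, rem=8, I/O yield, promote→Q0. Q0=[P1,P2] Q1=[P3] Q2=[]
t=14-15: P1@Q0 runs 1, rem=8, I/O yield, promote→Q0. Q0=[P2,P1] Q1=[P3] Q2=[]
t=15-16: P2@Q0 runs 1, rem=7, I/O yield, promote→Q0. Q0=[P1,P2] Q1=[P3] Q2=[]
t=16-17: P1@Q0 runs 1, rem=7, I/O yield, promote→Q0. Q0=[P2,P1] Q1=[P3] Q2=[]
t=17-18: P2@Q0 runs 1, rem=6, I/O yield, promote→Q0. Q0=[P1,P2] Q1=[P3] Q2=[]
t=18-19: P1@Q0 runs 1, rem=6, I/O yield, promote→Q0. Q0=[P2,P1] Q1=[P3] Q2=[]
t=19-20: P2@Q0 runs 1, rem=5, I/O yield, promote→Q0. Q0=[P1,P2] Q1=[P3] Q2=[]
t=20-21: P1@Q0 runs 1, rem=5, I/O yield, promote→Q0. Q0=[P2,P1] Q1=[P3] Q2=[]
t=21-22: P2@Q0 runs 1, rem=4, I/O yield, promote→Q0. Q0=[P1,P2] Q1=[P3] Q2=[]
t=22-23: P1@Q0 runs 1, rem=4, I/O yield, promote→Q0. Q0=[P2,P1] Q1=[P3] Q2=[]
t=23-24: P2@Q0 runs 1, rem=3, I/O yield, promote→Q0. Q0=[P1,P2] Q1=[P3] Q2=[]
t=24-25: P1@Q0 runs 1, rem=3, I/O yield, promote→Q0. Q0=[P2,P1] Q1=[P3] Q2=[]
t=25-26: P2@Q0 runs 1, rem=2, I/O yield, promote→Q0. Q0=[P1,P2] Q1=[P3] Q2=[]
t=26-27: P1@Q0 runs 1, rem=2, I/O yield, promote→Q0. Q0=[P2,P1] Q1=[P3] Q2=[]
t=27-28: P2@Q0 runs 1, rem=1, I/O yield, promote→Q0. Q0=[P1,P2] Q1=[P3] Q2=[]
t=28-29: P1@Q0 runs 1, rem=1, I/O yield, promote→Q0. Q0=[P2,P1] Q1=[P3] Q2=[]
t=29-30: P2@Q0 runs 1, rem=0, completes. Q0=[P1] Q1=[P3] Q2=[]
t=30-31: P1@Q0 runs 1, rem=0, completes. Q0=[] Q1=[P3] Q2=[]
t=31-34: P3@Q1 runs 3, rem=0, completes. Q0=[] Q1=[] Q2=[]

Answer: 1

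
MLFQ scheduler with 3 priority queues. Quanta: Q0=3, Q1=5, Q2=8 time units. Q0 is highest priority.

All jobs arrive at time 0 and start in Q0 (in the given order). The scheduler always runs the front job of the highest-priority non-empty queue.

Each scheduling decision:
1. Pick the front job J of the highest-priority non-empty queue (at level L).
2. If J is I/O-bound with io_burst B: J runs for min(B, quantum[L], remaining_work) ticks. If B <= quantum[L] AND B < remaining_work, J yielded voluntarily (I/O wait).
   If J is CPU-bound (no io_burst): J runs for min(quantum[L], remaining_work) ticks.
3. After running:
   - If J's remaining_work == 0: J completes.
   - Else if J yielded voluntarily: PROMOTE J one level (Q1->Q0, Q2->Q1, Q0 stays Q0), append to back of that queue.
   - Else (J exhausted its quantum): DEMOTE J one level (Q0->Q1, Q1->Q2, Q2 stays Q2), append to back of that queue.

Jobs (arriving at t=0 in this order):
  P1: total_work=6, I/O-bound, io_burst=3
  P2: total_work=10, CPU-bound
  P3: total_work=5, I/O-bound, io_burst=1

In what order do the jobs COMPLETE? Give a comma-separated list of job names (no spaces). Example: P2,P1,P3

Answer: P1,P3,P2

Derivation:
t=0-3: P1@Q0 runs 3, rem=3, I/O yield, promote→Q0. Q0=[P2,P3,P1] Q1=[] Q2=[]
t=3-6: P2@Q0 runs 3, rem=7, quantum used, demote→Q1. Q0=[P3,P1] Q1=[P2] Q2=[]
t=6-7: P3@Q0 runs 1, rem=4, I/O yield, promote→Q0. Q0=[P1,P3] Q1=[P2] Q2=[]
t=7-10: P1@Q0 runs 3, rem=0, completes. Q0=[P3] Q1=[P2] Q2=[]
t=10-11: P3@Q0 runs 1, rem=3, I/O yield, promote→Q0. Q0=[P3] Q1=[P2] Q2=[]
t=11-12: P3@Q0 runs 1, rem=2, I/O yield, promote→Q0. Q0=[P3] Q1=[P2] Q2=[]
t=12-13: P3@Q0 runs 1, rem=1, I/O yield, promote→Q0. Q0=[P3] Q1=[P2] Q2=[]
t=13-14: P3@Q0 runs 1, rem=0, completes. Q0=[] Q1=[P2] Q2=[]
t=14-19: P2@Q1 runs 5, rem=2, quantum used, demote→Q2. Q0=[] Q1=[] Q2=[P2]
t=19-21: P2@Q2 runs 2, rem=0, completes. Q0=[] Q1=[] Q2=[]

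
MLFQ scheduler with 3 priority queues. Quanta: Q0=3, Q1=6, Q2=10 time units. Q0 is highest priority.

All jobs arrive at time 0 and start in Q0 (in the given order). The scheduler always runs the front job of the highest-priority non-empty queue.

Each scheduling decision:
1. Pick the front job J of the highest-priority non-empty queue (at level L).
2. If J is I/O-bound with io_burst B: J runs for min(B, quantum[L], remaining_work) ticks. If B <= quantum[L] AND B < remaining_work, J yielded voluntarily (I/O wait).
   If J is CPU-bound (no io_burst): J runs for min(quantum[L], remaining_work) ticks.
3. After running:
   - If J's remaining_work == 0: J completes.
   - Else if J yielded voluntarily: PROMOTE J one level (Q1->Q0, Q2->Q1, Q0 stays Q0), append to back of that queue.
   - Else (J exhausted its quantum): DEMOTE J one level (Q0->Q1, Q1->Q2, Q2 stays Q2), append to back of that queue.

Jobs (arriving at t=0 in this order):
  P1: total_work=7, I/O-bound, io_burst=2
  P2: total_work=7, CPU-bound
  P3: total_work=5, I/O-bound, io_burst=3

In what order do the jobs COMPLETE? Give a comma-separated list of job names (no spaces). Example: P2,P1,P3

t=0-2: P1@Q0 runs 2, rem=5, I/O yield, promote→Q0. Q0=[P2,P3,P1] Q1=[] Q2=[]
t=2-5: P2@Q0 runs 3, rem=4, quantum used, demote→Q1. Q0=[P3,P1] Q1=[P2] Q2=[]
t=5-8: P3@Q0 runs 3, rem=2, I/O yield, promote→Q0. Q0=[P1,P3] Q1=[P2] Q2=[]
t=8-10: P1@Q0 runs 2, rem=3, I/O yield, promote→Q0. Q0=[P3,P1] Q1=[P2] Q2=[]
t=10-12: P3@Q0 runs 2, rem=0, completes. Q0=[P1] Q1=[P2] Q2=[]
t=12-14: P1@Q0 runs 2, rem=1, I/O yield, promote→Q0. Q0=[P1] Q1=[P2] Q2=[]
t=14-15: P1@Q0 runs 1, rem=0, completes. Q0=[] Q1=[P2] Q2=[]
t=15-19: P2@Q1 runs 4, rem=0, completes. Q0=[] Q1=[] Q2=[]

Answer: P3,P1,P2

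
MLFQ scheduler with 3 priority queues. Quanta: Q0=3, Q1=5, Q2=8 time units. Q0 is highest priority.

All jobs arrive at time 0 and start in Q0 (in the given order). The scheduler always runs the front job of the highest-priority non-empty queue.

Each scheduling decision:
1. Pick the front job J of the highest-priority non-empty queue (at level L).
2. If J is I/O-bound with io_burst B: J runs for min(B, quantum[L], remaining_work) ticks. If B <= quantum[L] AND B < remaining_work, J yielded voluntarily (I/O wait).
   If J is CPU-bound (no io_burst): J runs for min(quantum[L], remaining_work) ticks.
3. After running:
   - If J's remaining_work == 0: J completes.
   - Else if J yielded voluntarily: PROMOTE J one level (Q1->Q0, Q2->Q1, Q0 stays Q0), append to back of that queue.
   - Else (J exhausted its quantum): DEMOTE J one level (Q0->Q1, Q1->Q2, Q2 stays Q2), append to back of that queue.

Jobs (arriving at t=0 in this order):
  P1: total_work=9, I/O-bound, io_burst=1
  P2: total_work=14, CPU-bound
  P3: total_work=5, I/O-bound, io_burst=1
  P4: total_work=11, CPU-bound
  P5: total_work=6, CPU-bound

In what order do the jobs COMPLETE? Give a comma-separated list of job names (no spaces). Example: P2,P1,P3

Answer: P3,P1,P5,P2,P4

Derivation:
t=0-1: P1@Q0 runs 1, rem=8, I/O yield, promote→Q0. Q0=[P2,P3,P4,P5,P1] Q1=[] Q2=[]
t=1-4: P2@Q0 runs 3, rem=11, quantum used, demote→Q1. Q0=[P3,P4,P5,P1] Q1=[P2] Q2=[]
t=4-5: P3@Q0 runs 1, rem=4, I/O yield, promote→Q0. Q0=[P4,P5,P1,P3] Q1=[P2] Q2=[]
t=5-8: P4@Q0 runs 3, rem=8, quantum used, demote→Q1. Q0=[P5,P1,P3] Q1=[P2,P4] Q2=[]
t=8-11: P5@Q0 runs 3, rem=3, quantum used, demote→Q1. Q0=[P1,P3] Q1=[P2,P4,P5] Q2=[]
t=11-12: P1@Q0 runs 1, rem=7, I/O yield, promote→Q0. Q0=[P3,P1] Q1=[P2,P4,P5] Q2=[]
t=12-13: P3@Q0 runs 1, rem=3, I/O yield, promote→Q0. Q0=[P1,P3] Q1=[P2,P4,P5] Q2=[]
t=13-14: P1@Q0 runs 1, rem=6, I/O yield, promote→Q0. Q0=[P3,P1] Q1=[P2,P4,P5] Q2=[]
t=14-15: P3@Q0 runs 1, rem=2, I/O yield, promote→Q0. Q0=[P1,P3] Q1=[P2,P4,P5] Q2=[]
t=15-16: P1@Q0 runs 1, rem=5, I/O yield, promote→Q0. Q0=[P3,P1] Q1=[P2,P4,P5] Q2=[]
t=16-17: P3@Q0 runs 1, rem=1, I/O yield, promote→Q0. Q0=[P1,P3] Q1=[P2,P4,P5] Q2=[]
t=17-18: P1@Q0 runs 1, rem=4, I/O yield, promote→Q0. Q0=[P3,P1] Q1=[P2,P4,P5] Q2=[]
t=18-19: P3@Q0 runs 1, rem=0, completes. Q0=[P1] Q1=[P2,P4,P5] Q2=[]
t=19-20: P1@Q0 runs 1, rem=3, I/O yield, promote→Q0. Q0=[P1] Q1=[P2,P4,P5] Q2=[]
t=20-21: P1@Q0 runs 1, rem=2, I/O yield, promote→Q0. Q0=[P1] Q1=[P2,P4,P5] Q2=[]
t=21-22: P1@Q0 runs 1, rem=1, I/O yield, promote→Q0. Q0=[P1] Q1=[P2,P4,P5] Q2=[]
t=22-23: P1@Q0 runs 1, rem=0, completes. Q0=[] Q1=[P2,P4,P5] Q2=[]
t=23-28: P2@Q1 runs 5, rem=6, quantum used, demote→Q2. Q0=[] Q1=[P4,P5] Q2=[P2]
t=28-33: P4@Q1 runs 5, rem=3, quantum used, demote→Q2. Q0=[] Q1=[P5] Q2=[P2,P4]
t=33-36: P5@Q1 runs 3, rem=0, completes. Q0=[] Q1=[] Q2=[P2,P4]
t=36-42: P2@Q2 runs 6, rem=0, completes. Q0=[] Q1=[] Q2=[P4]
t=42-45: P4@Q2 runs 3, rem=0, completes. Q0=[] Q1=[] Q2=[]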